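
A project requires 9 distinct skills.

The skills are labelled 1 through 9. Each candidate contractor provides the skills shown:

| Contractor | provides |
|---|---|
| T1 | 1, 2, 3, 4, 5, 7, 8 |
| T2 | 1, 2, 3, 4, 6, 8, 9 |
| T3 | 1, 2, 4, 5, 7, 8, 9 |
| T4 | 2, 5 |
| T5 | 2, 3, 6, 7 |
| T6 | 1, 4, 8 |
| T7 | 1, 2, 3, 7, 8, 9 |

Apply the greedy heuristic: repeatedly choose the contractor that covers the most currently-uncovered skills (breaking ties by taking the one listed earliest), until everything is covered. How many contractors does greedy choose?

2

Greedy: pick T1 (covers 7 new) → pick T2 (covers 2 new). Total picks: 2.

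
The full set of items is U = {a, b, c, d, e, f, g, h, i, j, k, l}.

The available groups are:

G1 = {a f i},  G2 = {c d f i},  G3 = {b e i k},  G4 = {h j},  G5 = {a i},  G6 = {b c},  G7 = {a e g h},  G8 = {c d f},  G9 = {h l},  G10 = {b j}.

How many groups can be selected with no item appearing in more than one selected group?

G5, G8, G9, G10 are pairwise disjoint (G5={a,i}; G8={c,d,f}; G9={h,l}; G10={b,j}).
Every remaining group overlaps one of these, and no 5 of the listed groups are pairwise disjoint, so 4 is the maximum.

4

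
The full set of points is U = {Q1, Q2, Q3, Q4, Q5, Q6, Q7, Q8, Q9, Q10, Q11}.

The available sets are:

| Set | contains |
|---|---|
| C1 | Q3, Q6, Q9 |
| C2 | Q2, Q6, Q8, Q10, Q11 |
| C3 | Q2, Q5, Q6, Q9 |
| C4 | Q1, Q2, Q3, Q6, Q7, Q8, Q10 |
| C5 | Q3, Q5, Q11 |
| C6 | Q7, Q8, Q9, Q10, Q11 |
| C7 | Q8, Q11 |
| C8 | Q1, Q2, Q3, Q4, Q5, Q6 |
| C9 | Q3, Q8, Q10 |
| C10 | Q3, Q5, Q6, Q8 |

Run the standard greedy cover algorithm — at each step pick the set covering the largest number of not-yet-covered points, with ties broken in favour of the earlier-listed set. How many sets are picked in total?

4

Greedy: pick C4 (covers 7 new) → pick C3 (covers 2 new) → pick C2 (covers 1 new) → pick C8 (covers 1 new). Total picks: 4.
(The true minimum cover uses only 2 sets, so greedy is not optimal here.)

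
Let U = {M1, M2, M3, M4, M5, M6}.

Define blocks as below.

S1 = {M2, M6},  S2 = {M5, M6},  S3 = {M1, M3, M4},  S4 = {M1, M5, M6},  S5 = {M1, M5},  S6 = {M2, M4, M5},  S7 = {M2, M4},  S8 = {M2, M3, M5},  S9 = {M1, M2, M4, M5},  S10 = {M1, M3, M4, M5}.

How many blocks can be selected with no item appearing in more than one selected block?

2

S1, S10 are pairwise disjoint (S1={M2,M6}; S10={M1,M3,M4,M5}).
Every remaining block overlaps one of these, and no 3 of the listed blocks are pairwise disjoint, so 2 is the maximum.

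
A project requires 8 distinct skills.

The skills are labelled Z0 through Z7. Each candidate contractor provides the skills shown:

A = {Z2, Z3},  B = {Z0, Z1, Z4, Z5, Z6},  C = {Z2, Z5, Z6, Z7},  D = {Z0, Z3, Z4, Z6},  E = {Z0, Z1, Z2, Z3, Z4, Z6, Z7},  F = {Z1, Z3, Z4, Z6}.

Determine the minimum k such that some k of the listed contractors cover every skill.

Take {C, E}. Their union is {Z0, Z1, Z2, Z3, Z4, Z5, Z6, Z7}, which is all 8 skills.
No single contractor has all 8 skills (the largest, E, has 7), so 2 is optimal.

2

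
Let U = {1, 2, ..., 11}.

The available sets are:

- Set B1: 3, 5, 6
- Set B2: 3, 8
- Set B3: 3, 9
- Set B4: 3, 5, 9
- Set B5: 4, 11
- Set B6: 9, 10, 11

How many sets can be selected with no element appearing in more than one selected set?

B1, B6 are pairwise disjoint (B1={3,5,6}; B6={9,10,11}).
Every remaining set overlaps one of these, and no 3 of the listed sets are pairwise disjoint, so 2 is the maximum.

2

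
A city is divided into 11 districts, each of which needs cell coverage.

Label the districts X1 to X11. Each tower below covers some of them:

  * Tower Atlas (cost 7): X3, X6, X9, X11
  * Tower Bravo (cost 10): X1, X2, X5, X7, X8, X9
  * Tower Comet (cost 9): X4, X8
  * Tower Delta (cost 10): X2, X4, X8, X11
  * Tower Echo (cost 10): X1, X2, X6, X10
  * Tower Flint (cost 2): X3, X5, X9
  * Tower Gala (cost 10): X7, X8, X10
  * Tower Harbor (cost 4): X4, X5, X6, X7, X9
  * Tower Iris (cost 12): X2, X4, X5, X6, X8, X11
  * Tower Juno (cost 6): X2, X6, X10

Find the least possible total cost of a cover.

26

Delta, Echo, Flint, Harbor together cover every district (Delta ∪ Echo ∪ Flint ∪ Harbor = {X1, X2, X3, X4, X5, X6, X7, X8, X9, X10, X11}); total cost 10 + 10 + 2 + 4 = 26.
The greedy pick Flint, Harbor, Juno, Bravo, Atlas costs 29; no covering selection beats 26.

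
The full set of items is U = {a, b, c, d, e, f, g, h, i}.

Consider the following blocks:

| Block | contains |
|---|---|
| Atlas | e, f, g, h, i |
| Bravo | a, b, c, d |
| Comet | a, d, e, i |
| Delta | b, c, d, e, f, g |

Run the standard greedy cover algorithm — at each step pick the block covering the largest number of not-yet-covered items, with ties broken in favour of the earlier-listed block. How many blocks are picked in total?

Greedy: pick Delta (covers 6 new) → pick Atlas (covers 2 new) → pick Bravo (covers 1 new). Total picks: 3.
(The true minimum cover uses only 2 blocks, so greedy is not optimal here.)

3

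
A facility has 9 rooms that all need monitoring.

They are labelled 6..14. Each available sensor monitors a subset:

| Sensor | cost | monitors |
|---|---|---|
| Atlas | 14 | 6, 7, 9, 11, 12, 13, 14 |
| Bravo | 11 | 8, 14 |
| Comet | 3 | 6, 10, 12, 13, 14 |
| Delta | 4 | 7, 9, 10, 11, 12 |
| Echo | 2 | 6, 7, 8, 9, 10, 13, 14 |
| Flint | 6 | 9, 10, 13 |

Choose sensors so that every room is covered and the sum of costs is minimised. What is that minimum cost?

6

Delta, Echo together cover every room (Delta ∪ Echo = {6, 7, 8, 9, 10, 11, 12, 13, 14}); total cost 4 + 2 = 6.
No covering selection has total cost below 6.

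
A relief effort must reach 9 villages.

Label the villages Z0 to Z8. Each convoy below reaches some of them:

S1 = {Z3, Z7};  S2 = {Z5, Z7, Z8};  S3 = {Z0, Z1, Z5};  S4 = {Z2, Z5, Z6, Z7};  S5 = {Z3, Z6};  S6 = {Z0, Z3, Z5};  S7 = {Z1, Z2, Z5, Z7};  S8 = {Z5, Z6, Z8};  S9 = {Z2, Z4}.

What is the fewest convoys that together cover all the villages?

Take {S1, S3, S8, S9}. Their union is {Z0, Z1, Z2, Z3, Z4, Z5, Z6, Z7, Z8}, which is all 9 villages.
Only S9 contains Z4, so S9 is forced; the remaining 7 villages need at least 3 more convoys (each remaining convoy adds at most 3) — so at least 4 convoys are needed, and 4 is optimal.

4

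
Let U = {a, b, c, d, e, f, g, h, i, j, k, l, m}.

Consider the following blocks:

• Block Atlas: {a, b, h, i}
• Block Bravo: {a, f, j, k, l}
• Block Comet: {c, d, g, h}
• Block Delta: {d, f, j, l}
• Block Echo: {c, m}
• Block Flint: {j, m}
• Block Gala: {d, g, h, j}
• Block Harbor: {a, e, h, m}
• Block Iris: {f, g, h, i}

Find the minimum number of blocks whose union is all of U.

4

Take {Atlas, Bravo, Comet, Harbor}. Their union is {a, b, c, d, e, f, g, h, i, j, k, l, m}, which is all 13 points.
Only Atlas contains b, so Atlas is forced; the remaining 9 points need at least 3 more blocks (each remaining block adds at most 4) — so at least 4 blocks are needed, and 4 is optimal.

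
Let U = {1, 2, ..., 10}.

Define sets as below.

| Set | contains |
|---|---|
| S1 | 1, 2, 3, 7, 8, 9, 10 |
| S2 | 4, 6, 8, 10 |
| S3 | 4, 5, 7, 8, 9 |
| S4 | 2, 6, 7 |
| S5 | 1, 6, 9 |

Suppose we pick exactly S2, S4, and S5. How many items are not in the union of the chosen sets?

2

Union of S2, S4, S5 = {1, 2, 4, 6, 7, 8, 9, 10}.
Not covered: 3, 5 — 2 items.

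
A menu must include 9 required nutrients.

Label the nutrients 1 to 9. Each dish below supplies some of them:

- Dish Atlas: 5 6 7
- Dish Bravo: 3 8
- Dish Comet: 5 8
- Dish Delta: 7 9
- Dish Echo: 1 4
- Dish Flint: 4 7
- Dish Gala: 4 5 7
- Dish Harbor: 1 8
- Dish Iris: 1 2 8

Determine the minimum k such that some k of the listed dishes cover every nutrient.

5

Take {Atlas, Bravo, Delta, Flint, Iris}. Their union is {1, 2, 3, 4, 5, 6, 7, 8, 9}, which is all 9 nutrients.
No 4 of the 9 dishes cover everything (all 126 combinations miss at least one nutrient), so 5 is optimal.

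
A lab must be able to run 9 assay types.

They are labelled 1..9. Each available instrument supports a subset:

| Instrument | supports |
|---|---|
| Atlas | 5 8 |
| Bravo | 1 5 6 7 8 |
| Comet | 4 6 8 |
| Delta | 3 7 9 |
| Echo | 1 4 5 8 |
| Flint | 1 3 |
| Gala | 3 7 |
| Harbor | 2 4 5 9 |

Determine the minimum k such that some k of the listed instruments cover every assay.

Bravo and Delta and Harbor together: Bravo ∪ Delta ∪ Harbor = {1, 2, 3, 4, 5, 6, 7, 8, 9} — every assay is covered.
Only Harbor contains 2, so Harbor is forced; the remaining 5 assays need at least 2 more instruments (each remaining instrument adds at most 4) — so at least 3 instruments are needed, and 3 is optimal.

3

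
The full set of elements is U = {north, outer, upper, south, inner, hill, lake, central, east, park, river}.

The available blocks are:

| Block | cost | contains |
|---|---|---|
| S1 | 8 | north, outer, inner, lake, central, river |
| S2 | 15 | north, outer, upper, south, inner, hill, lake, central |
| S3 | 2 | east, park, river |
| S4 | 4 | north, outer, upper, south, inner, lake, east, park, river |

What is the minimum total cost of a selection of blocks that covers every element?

17

S2, S3 together cover every element (S2 ∪ S3 = {north, outer, upper, south, inner, hill, lake, central, east, park, river}); total cost 15 + 2 = 17.
The greedy pick S4, S2 costs 19; no covering selection beats 17.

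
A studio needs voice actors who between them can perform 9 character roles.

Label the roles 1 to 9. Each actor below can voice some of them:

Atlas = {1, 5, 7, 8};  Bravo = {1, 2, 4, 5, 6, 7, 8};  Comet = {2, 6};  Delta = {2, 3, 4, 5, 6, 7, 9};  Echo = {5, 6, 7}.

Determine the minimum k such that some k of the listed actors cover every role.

2

Take {Atlas, Delta}. Their union is {1, 2, 3, 4, 5, 6, 7, 8, 9}, which is all 9 roles.
No single actor has all 9 roles (the largest, Bravo, has 7), so 2 is optimal.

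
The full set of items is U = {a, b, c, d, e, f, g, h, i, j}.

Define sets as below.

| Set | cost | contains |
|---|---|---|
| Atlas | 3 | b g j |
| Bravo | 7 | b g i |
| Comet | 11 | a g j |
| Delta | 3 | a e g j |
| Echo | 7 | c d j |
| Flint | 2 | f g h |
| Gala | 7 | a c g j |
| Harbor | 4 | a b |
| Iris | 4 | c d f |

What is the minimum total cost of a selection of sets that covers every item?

16

Bravo, Delta, Flint, Iris together cover every item (Bravo ∪ Delta ∪ Flint ∪ Iris = {a, b, c, d, e, f, g, h, i, j}); total cost 7 + 3 + 2 + 4 = 16.
The greedy pick Flint, Delta, Iris, Atlas, Bravo costs 19; no covering selection beats 16.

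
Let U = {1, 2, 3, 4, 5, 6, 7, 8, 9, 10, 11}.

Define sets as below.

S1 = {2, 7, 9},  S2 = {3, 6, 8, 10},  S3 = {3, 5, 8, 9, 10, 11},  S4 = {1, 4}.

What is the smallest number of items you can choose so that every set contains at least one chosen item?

H = {1, 2, 10} meets every set (each contains at least one member of H), and |H| = 3.
The sets S1, S2, S4 are pairwise disjoint, so any hitting set needs a separate item for each — at least 3. Hence 3 is optimal.

3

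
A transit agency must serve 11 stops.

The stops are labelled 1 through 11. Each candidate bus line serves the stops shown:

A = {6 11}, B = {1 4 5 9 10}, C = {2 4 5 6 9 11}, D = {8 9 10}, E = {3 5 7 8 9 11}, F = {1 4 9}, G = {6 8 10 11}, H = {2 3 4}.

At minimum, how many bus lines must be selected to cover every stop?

3

Take {B, C, E}. Their union is {1, 2, 3, 4, 5, 6, 7, 8, 9, 10, 11}, which is all 11 stops.
Only E contains 7, so E is forced; the remaining 5 stops need at least 2 more bus lines (each remaining bus line adds at most 3) — so at least 3 bus lines are needed, and 3 is optimal.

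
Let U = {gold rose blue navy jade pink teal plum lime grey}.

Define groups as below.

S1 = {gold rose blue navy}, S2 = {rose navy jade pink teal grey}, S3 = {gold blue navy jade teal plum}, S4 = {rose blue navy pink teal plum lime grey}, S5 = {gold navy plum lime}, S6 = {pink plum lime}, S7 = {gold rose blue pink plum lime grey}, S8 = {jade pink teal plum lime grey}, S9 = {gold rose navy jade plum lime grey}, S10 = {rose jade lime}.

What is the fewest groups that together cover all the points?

2

S3 and S7 together: S3 ∪ S7 = {gold, rose, blue, navy, jade, pink, teal, plum, lime, grey} — every point is covered.
No single group has all 10 points (the largest, S4, has 8), so 2 is optimal.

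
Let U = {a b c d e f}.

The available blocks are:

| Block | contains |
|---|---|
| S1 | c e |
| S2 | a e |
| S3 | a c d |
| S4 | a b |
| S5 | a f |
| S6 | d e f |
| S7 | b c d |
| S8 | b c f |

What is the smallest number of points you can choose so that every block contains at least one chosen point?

The 3 points {a, c, f} hit every block.
No choice of 2 points meets every block, so 3 is the minimum.

3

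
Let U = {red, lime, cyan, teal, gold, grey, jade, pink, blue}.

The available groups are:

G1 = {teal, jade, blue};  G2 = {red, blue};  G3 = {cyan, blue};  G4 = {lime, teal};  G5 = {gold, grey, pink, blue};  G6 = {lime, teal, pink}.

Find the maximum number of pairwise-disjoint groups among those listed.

G2, G4 are pairwise disjoint (G2={red,blue}; G4={lime,teal}).
Every remaining group overlaps one of these, and no 3 of the listed groups are pairwise disjoint, so 2 is the maximum.

2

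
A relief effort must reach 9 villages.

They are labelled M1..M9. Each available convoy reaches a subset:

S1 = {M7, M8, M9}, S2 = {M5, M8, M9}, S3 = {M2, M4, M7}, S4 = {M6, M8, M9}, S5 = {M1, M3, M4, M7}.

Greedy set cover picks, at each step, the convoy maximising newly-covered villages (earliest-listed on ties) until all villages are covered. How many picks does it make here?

Greedy: pick S5 (covers 4 new) → pick S2 (covers 3 new) → pick S3 (covers 1 new) → pick S4 (covers 1 new). Total picks: 4.

4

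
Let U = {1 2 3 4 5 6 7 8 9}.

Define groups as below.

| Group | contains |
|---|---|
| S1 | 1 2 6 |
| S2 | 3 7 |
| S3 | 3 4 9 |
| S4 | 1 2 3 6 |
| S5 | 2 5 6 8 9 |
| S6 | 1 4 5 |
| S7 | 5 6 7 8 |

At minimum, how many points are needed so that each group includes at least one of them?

The 3 points {2, 4, 7} hit every group.
No choice of 2 points meets every group, so 3 is the minimum.

3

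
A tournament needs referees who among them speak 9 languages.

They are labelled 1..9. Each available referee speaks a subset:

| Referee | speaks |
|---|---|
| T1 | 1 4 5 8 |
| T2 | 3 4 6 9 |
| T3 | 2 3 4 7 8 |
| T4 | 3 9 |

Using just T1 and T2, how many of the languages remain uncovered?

Union of T1, T2 = {1, 3, 4, 5, 6, 8, 9}.
Not covered: 2, 7 — 2 languages.

2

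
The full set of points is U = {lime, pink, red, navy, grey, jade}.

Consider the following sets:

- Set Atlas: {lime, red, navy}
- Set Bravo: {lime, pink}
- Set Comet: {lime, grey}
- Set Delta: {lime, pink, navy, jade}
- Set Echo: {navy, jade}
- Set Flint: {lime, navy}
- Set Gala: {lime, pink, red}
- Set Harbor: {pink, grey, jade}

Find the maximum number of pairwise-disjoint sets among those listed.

Flint, Harbor are pairwise disjoint (Flint={lime,navy}; Harbor={pink,grey,jade}).
Every remaining set overlaps one of these, and no 3 of the listed sets are pairwise disjoint, so 2 is the maximum.

2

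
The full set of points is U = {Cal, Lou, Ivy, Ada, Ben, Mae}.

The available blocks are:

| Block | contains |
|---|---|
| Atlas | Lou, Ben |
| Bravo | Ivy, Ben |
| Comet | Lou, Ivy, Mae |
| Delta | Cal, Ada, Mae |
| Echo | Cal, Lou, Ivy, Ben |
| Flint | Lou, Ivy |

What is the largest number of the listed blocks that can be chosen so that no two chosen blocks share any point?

Bravo, Delta are pairwise disjoint (Bravo={Ivy,Ben}; Delta={Cal,Ada,Mae}).
Every remaining block overlaps one of these, and no 3 of the listed blocks are pairwise disjoint, so 2 is the maximum.

2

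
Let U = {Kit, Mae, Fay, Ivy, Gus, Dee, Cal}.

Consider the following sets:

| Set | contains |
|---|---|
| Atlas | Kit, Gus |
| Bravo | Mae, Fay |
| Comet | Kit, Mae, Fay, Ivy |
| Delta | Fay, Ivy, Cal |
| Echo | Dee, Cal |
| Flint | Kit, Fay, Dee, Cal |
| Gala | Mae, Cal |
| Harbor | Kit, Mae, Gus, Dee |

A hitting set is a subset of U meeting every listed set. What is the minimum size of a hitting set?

3

The 3 items {Kit, Mae, Cal} hit every set.
The sets Atlas, Bravo, Echo are pairwise disjoint, so any hitting set needs a separate item for each — at least 3. Hence 3 is optimal.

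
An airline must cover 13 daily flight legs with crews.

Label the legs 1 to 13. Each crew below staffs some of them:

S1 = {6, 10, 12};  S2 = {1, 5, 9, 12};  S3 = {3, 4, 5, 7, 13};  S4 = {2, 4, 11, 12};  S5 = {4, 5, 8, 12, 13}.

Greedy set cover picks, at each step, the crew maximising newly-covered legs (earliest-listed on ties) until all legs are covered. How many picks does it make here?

5

Greedy: pick S3 (covers 5 new) → pick S1 (covers 3 new) → pick S2 (covers 2 new) → pick S4 (covers 2 new) → pick S5 (covers 1 new). Total picks: 5.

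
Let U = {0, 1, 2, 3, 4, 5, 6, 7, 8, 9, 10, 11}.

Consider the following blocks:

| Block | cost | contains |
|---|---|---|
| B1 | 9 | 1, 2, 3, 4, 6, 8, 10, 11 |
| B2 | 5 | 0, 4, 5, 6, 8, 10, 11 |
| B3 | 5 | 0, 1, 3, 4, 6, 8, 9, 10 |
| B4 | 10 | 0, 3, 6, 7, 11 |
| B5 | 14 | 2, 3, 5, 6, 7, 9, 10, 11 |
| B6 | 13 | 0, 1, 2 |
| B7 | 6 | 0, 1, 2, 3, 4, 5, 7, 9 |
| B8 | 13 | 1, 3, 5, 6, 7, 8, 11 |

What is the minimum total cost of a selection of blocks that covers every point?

B2, B7 together cover every point (B2 ∪ B7 = {0, 1, 2, 3, 4, 5, 6, 7, 8, 9, 10, 11}); total cost 5 + 6 = 11.
The greedy pick B3, B7, B2 costs 16; no covering selection beats 11.

11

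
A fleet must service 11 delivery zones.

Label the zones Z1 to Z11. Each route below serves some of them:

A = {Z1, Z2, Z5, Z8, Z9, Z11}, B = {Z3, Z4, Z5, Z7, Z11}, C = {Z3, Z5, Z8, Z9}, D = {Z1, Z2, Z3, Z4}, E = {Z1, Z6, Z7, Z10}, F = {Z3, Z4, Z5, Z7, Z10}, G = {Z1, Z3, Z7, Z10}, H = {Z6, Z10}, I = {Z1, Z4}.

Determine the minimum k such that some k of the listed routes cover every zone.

Take {A, F, H}. Their union is {Z1, Z2, Z3, Z4, Z5, Z6, Z7, Z8, Z9, Z10, Z11}, which is all 11 zones.
No 2 of the 9 routes cover everything (all 36 combinations miss at least one zone), so 3 is optimal.

3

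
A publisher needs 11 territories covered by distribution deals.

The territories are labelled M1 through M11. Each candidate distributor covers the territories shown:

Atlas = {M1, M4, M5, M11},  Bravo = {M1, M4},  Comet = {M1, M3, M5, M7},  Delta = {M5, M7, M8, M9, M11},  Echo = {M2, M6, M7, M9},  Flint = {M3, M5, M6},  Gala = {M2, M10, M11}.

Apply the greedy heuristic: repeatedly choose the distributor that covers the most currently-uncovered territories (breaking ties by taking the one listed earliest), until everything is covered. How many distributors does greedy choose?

5

Greedy: pick Delta (covers 5 new) → pick Atlas (covers 2 new) → pick Echo (covers 2 new) → pick Comet (covers 1 new) → pick Gala (covers 1 new). Total picks: 5.
(The true minimum cover uses only 4 distributors, so greedy is not optimal here.)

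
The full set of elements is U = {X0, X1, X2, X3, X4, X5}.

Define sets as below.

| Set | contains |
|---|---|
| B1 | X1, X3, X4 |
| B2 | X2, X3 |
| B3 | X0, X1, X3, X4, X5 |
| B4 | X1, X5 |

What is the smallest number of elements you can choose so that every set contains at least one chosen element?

H = {X1, X3} meets every set (each contains at least one member of H), and |H| = 2.
The sets B2, B4 are pairwise disjoint, so any hitting set needs a separate element for each — at least 2. Hence 2 is optimal.

2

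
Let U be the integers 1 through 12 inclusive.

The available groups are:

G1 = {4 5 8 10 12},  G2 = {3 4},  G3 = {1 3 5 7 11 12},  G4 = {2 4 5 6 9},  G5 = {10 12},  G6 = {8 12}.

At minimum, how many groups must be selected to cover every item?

3

Take {G1, G3, G4}. Their union is {1, 2, 3, 4, 5, 6, 7, 8, 9, 10, 11, 12}, which is all 12 items.
Only G3 contains 1, so G3 is forced; the remaining 6 items need at least 2 more groups (each remaining group adds at most 4) — so at least 3 groups are needed, and 3 is optimal.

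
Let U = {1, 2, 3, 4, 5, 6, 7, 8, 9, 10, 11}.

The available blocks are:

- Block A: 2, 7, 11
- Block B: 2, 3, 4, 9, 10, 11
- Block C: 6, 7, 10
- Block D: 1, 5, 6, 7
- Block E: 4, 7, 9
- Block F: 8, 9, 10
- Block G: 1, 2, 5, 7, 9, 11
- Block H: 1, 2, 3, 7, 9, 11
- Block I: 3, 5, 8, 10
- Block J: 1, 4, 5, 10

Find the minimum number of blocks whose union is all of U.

3

Take {B, D, I}. Their union is {1, 2, 3, 4, 5, 6, 7, 8, 9, 10, 11}, which is all 11 items.
No 2 of the 10 blocks cover everything (all 45 combinations miss at least one item), so 3 is optimal.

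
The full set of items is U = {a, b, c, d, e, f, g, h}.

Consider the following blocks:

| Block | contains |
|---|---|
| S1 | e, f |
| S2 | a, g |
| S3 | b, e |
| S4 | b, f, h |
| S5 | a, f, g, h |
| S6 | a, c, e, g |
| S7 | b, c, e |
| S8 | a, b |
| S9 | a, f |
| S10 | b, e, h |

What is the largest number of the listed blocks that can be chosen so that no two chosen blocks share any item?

2

S3, S9 are pairwise disjoint (S3={b,e}; S9={a,f}).
Every remaining block overlaps one of these, and no 3 of the listed blocks are pairwise disjoint, so 2 is the maximum.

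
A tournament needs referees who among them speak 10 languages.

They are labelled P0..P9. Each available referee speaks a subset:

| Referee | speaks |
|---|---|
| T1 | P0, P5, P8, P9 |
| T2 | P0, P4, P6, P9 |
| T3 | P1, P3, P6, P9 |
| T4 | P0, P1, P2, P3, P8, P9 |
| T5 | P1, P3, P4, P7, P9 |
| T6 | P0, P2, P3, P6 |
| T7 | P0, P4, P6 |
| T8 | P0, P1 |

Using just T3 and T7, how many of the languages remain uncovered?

Union of T3, T7 = {P0, P1, P3, P4, P6, P9}.
Not covered: P2, P5, P7, P8 — 4 languages.

4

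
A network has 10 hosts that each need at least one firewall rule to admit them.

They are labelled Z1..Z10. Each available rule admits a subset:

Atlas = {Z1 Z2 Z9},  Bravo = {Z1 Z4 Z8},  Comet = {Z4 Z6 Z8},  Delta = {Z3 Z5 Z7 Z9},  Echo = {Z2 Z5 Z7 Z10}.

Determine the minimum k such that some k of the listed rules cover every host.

4

Take {Atlas, Comet, Delta, Echo}. Their union is {Z1, Z2, Z3, Z4, Z5, Z6, Z7, Z8, Z9, Z10}, which is all 10 hosts.
No 3 of the 5 rules cover everything (all 10 combinations miss at least one host), so 4 is optimal.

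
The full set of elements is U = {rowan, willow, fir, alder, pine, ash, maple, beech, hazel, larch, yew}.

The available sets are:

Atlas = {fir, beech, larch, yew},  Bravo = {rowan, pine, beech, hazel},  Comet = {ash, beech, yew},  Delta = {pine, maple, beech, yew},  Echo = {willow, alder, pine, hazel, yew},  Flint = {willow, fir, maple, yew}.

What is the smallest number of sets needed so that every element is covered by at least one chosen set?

5

Take {Atlas, Bravo, Comet, Echo, Flint}. Their union is {rowan, willow, fir, alder, pine, ash, maple, beech, hazel, larch, yew}, which is all 11 elements.
No 4 of the 6 sets cover everything (all 15 combinations miss at least one element), so 5 is optimal.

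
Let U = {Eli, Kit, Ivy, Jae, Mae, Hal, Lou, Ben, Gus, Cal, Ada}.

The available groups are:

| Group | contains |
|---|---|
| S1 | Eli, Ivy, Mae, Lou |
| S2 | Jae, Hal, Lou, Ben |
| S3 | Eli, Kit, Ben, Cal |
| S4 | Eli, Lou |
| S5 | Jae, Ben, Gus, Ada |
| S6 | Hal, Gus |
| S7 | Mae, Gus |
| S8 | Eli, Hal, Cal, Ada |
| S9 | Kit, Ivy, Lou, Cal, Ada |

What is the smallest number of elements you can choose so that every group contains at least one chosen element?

H = {Lou, Gus, Cal} meets every group (each contains at least one member of H), and |H| = 3.
No choice of 2 elements meets every group, so 3 is the minimum.

3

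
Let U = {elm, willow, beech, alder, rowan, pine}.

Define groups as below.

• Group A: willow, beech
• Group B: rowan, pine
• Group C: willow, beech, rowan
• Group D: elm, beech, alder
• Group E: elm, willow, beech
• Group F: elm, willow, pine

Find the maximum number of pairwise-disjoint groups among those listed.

B, D are pairwise disjoint (B={rowan,pine}; D={elm,beech,alder}).
Every remaining group overlaps one of these, and no 3 of the listed groups are pairwise disjoint, so 2 is the maximum.

2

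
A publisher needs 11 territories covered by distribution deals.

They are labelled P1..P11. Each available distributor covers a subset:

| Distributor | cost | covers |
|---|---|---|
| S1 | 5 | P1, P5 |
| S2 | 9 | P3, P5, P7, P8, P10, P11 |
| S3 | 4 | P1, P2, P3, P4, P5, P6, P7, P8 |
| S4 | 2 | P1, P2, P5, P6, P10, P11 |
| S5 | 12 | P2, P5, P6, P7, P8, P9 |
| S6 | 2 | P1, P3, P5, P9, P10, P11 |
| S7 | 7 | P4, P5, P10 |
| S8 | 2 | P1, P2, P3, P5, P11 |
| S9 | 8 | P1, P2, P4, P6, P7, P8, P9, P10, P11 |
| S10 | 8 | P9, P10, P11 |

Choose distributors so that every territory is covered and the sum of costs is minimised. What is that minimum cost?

S3, S6 together cover every territory (S3 ∪ S6 = {P1, P2, P3, P4, P5, P6, P7, P8, P9, P10, P11}); total cost 4 + 2 = 6.
The greedy pick S4, S3, S6 costs 8; no covering selection beats 6.

6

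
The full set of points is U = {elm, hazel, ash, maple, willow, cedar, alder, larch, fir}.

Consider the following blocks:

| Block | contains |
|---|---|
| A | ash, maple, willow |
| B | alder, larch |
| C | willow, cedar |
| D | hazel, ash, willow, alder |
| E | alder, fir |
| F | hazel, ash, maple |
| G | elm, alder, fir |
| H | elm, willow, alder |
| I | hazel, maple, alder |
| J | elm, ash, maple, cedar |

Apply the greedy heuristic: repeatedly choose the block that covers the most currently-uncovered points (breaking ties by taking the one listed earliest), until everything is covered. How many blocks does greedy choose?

4

Greedy: pick D (covers 4 new) → pick J (covers 3 new) → pick B (covers 1 new) → pick E (covers 1 new). Total picks: 4.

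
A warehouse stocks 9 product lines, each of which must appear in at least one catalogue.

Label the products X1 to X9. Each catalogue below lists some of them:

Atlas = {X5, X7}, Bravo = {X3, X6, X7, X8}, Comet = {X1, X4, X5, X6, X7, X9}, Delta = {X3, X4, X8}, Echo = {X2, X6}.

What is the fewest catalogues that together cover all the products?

Take {Bravo, Comet, Echo}. Their union is {X1, X2, X3, X4, X5, X6, X7, X8, X9}, which is all 9 products.
Only Comet contains X1, so Comet is forced; the remaining 3 products need at least 2 more catalogues (each remaining catalogue adds at most 2) — so at least 3 catalogues are needed, and 3 is optimal.

3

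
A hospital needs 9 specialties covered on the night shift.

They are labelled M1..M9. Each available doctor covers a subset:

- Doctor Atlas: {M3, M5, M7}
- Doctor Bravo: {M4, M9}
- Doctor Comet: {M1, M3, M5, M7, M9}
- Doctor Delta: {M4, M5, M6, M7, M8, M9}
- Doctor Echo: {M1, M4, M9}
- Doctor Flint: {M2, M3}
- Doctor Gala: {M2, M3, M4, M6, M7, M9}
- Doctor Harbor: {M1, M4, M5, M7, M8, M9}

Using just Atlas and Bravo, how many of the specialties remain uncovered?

Union of Atlas, Bravo = {M3, M4, M5, M7, M9}.
Not covered: M1, M2, M6, M8 — 4 specialties.

4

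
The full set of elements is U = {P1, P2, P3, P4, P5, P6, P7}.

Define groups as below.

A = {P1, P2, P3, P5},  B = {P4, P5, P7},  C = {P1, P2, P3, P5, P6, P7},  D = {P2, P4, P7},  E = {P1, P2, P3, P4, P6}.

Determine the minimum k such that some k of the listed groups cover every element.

2

C and E cover everything between them: the union {P1, P2, P3, P4, P5, P6, P7} is all of U.
No single group has all 7 elements (the largest, C, has 6), so 2 is optimal.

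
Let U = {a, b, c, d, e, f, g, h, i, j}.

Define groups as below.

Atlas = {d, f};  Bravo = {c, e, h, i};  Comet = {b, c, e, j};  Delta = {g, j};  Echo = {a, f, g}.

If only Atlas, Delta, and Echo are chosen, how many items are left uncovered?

5

Union of Atlas, Delta, Echo = {a, d, f, g, j}.
Not covered: b, c, e, h, i — 5 items.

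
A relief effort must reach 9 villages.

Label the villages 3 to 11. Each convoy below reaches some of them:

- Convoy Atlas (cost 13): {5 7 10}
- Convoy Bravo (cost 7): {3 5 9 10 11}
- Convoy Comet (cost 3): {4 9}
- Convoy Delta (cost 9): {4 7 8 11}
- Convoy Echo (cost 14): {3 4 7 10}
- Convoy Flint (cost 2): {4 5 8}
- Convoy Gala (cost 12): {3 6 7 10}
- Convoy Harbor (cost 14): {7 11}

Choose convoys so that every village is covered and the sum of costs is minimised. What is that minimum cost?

Bravo, Flint, Gala together cover every village (Bravo ∪ Flint ∪ Gala = {3, 4, 5, 6, 7, 8, 9, 10, 11}); total cost 7 + 2 + 12 = 21.
No covering selection has total cost below 21.

21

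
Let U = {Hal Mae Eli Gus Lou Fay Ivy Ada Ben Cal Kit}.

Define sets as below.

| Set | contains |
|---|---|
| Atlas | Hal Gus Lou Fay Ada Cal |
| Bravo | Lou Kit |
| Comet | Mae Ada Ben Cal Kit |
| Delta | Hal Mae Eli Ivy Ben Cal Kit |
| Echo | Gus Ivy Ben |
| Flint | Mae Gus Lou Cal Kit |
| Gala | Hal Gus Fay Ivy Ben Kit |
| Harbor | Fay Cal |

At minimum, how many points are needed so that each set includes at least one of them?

3

Take H = {Lou, Ben, Cal}. Each listed set contains at least one of these, so H is a hitting set of size 3.
The sets Bravo, Echo, Harbor are pairwise disjoint, so any hitting set needs a separate point for each — at least 3. Hence 3 is optimal.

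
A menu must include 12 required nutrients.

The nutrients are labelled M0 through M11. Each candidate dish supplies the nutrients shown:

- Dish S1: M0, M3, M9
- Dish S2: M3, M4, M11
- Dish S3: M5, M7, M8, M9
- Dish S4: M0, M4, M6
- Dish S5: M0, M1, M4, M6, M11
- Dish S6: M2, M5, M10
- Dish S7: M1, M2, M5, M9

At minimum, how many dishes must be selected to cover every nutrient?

4

Take {S1, S3, S5, S6}. Their union is {M0, M1, M2, M3, M4, M5, M6, M7, M8, M9, M10, M11}, which is all 12 nutrients.
No 3 of the 7 dishes cover everything (all 35 combinations miss at least one nutrient), so 4 is optimal.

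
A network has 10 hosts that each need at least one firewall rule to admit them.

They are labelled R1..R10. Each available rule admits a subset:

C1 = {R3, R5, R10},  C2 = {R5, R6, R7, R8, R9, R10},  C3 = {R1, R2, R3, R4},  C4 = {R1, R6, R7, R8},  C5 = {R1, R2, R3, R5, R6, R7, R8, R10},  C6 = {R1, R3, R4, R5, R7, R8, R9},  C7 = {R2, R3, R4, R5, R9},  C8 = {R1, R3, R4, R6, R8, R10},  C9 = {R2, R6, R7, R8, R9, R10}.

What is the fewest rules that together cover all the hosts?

2

C5 and C6 together: C5 ∪ C6 = {R1, R2, R3, R4, R5, R6, R7, R8, R9, R10} — every host is covered.
No single rule has all 10 hosts (the largest, C5, has 8), so 2 is optimal.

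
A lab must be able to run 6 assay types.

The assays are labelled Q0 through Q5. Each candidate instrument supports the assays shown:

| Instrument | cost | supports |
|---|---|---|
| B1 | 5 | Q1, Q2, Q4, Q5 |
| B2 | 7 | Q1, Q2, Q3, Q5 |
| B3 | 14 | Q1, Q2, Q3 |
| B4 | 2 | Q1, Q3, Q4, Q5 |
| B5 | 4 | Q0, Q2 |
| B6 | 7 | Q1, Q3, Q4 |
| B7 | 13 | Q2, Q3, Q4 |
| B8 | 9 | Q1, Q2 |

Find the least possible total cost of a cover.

6

B4, B5 together cover every assay (B4 ∪ B5 = {Q0, Q1, Q2, Q3, Q4, Q5}); total cost 2 + 4 = 6.
No covering selection has total cost below 6.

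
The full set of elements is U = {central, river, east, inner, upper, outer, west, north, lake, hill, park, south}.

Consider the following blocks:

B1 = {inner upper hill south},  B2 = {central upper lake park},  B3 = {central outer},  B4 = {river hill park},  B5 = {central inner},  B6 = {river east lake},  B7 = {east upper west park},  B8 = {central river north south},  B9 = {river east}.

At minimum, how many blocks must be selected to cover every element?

B1 and B3 and B6 and B7 and B8 together: B1 ∪ B3 ∪ B6 ∪ B7 ∪ B8 = {central, river, east, inner, upper, outer, west, north, lake, hill, park, south} — every element is covered.
No 4 of the 9 blocks cover everything (all 126 combinations miss at least one element), so 5 is optimal.

5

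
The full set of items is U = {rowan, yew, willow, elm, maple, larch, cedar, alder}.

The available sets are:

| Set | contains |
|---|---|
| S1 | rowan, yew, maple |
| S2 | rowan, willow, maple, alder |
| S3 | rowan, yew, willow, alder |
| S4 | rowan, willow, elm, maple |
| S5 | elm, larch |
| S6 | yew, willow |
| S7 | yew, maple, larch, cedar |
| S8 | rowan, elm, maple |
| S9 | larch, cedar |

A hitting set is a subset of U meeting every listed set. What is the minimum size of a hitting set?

3

H = {rowan, yew, larch} meets every set (each contains at least one member of H), and |H| = 3.
The sets S6, S8, S9 are pairwise disjoint, so any hitting set needs a separate item for each — at least 3. Hence 3 is optimal.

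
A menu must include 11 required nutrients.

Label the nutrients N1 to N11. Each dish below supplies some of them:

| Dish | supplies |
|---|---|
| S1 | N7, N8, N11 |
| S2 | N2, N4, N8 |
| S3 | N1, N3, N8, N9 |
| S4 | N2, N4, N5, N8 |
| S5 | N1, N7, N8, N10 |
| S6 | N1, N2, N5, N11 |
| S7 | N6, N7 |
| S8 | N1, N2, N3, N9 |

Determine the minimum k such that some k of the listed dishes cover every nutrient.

5

S2 and S5 and S6 and S7 and S8 together: S2 ∪ S5 ∪ S6 ∪ S7 ∪ S8 = {N1, N2, N3, N4, N5, N6, N7, N8, N9, N10, N11} — every nutrient is covered.
No 4 of the 8 dishes cover everything (all 70 combinations miss at least one nutrient), so 5 is optimal.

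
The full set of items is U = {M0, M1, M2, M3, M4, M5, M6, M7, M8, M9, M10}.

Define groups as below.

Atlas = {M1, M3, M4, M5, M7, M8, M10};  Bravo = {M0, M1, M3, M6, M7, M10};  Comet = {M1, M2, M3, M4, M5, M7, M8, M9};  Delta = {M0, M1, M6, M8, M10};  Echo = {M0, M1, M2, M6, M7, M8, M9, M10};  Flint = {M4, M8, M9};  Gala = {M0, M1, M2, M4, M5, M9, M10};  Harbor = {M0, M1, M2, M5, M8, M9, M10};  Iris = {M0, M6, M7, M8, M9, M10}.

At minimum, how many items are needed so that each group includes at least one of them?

H = {M8, M10} meets every group (each contains at least one member of H), and |H| = 2.
The groups Bravo, Flint are pairwise disjoint, so any hitting set needs a separate item for each — at least 2. Hence 2 is optimal.

2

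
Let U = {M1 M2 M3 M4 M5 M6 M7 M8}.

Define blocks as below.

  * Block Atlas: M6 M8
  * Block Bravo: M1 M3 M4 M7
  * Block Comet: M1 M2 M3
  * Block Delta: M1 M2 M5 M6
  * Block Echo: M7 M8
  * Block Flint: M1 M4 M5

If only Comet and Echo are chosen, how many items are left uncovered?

3

Union of Comet, Echo = {M1, M2, M3, M7, M8}.
Not covered: M4, M5, M6 — 3 items.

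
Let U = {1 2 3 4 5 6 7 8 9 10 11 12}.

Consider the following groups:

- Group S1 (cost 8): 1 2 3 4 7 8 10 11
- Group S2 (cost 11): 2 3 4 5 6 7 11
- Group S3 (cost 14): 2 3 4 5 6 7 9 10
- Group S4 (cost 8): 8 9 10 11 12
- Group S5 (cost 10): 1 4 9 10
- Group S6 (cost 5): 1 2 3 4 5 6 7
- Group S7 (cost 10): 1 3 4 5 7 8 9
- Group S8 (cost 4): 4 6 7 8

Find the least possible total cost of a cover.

S4, S6 together cover every element (S4 ∪ S6 = {1, 2, 3, 4, 5, 6, 7, 8, 9, 10, 11, 12}); total cost 8 + 5 = 13.
No covering selection has total cost below 13.

13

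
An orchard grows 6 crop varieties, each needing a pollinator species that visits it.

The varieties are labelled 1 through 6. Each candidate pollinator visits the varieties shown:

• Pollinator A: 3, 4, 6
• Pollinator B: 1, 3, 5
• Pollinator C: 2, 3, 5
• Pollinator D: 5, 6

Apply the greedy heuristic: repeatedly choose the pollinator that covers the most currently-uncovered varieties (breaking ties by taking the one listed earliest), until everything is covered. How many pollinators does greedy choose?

3

Greedy: pick A (covers 3 new) → pick B (covers 2 new) → pick C (covers 1 new). Total picks: 3.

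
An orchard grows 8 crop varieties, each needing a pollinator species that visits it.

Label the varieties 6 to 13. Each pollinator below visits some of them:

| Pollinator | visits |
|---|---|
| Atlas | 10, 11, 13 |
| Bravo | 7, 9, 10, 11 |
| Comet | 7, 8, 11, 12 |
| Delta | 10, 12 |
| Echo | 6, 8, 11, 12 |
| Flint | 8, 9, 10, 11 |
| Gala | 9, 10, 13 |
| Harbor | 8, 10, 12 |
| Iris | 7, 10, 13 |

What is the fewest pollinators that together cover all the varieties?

Bravo and Echo and Gala together: Bravo ∪ Echo ∪ Gala = {6, 7, 8, 9, 10, 11, 12, 13} — every variety is covered.
Only Echo contains 6, so Echo is forced; the remaining 4 varieties need at least 2 more pollinators (each remaining pollinator adds at most 3) — so at least 3 pollinators are needed, and 3 is optimal.

3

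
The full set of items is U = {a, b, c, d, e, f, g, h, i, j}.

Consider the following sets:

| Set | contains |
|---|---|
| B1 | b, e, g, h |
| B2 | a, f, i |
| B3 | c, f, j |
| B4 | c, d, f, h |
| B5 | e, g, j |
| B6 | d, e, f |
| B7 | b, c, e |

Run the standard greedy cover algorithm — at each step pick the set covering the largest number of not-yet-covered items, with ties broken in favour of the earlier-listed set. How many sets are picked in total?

4

Greedy: pick B1 (covers 4 new) → pick B2 (covers 3 new) → pick B3 (covers 2 new) → pick B4 (covers 1 new). Total picks: 4.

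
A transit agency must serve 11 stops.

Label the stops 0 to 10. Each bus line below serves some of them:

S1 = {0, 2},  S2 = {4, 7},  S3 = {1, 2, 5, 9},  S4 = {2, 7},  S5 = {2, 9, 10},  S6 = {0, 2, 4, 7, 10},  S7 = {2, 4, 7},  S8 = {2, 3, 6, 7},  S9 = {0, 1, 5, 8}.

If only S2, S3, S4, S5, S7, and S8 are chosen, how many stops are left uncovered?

Union of S2, S3, S4, S5, S7, S8 = {1, 2, 3, 4, 5, 6, 7, 9, 10}.
Not covered: 0, 8 — 2 stops.

2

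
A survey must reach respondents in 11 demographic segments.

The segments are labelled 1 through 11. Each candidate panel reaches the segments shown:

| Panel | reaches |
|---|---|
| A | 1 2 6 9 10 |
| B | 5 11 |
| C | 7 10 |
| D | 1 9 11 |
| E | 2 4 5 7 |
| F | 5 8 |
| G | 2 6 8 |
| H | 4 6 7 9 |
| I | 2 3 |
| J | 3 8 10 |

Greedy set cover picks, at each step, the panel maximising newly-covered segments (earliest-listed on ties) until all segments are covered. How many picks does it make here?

4

Greedy: pick A (covers 5 new) → pick E (covers 3 new) → pick J (covers 2 new) → pick B (covers 1 new). Total picks: 4.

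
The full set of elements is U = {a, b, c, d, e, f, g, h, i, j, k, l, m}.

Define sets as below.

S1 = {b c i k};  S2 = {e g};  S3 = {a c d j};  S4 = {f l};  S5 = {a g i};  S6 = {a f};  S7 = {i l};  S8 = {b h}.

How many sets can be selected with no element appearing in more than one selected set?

S2, S3, S4, S8 are pairwise disjoint (S2={e,g}; S3={a,c,d,j}; S4={f,l}; S8={b,h}).
Every remaining set overlaps one of these, and no 5 of the listed sets are pairwise disjoint, so 4 is the maximum.

4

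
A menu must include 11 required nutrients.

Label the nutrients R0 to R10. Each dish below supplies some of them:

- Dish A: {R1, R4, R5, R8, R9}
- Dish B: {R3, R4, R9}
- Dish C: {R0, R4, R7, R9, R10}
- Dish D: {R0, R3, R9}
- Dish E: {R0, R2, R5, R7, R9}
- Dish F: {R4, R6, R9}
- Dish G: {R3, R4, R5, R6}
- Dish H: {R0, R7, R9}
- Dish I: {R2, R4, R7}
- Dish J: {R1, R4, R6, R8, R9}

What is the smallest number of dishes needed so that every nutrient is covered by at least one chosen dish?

4

C and G and I and J together: C ∪ G ∪ I ∪ J = {R0, R1, R2, R3, R4, R5, R6, R7, R8, R9, R10} — every nutrient is covered.
No 3 of the 10 dishes cover everything (all 120 combinations miss at least one nutrient), so 4 is optimal.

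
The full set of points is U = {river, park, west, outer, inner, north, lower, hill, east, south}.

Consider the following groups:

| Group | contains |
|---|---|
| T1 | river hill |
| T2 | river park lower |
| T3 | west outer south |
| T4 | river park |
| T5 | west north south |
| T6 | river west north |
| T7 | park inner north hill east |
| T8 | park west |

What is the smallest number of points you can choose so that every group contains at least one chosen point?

3

Take H = {river, west, east}. Each listed group contains at least one of these, so H is a hitting set of size 3.
No choice of 2 points meets every group, so 3 is the minimum.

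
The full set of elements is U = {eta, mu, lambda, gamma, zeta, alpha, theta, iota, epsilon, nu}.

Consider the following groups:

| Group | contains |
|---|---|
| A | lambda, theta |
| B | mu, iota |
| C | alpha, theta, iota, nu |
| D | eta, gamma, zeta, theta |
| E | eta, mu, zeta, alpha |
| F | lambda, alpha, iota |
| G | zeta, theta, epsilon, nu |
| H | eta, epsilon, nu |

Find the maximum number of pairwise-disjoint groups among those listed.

A, B, H are pairwise disjoint (A={lambda,theta}; B={mu,iota}; H={eta,epsilon,nu}).
Every remaining group overlaps one of these, and no 4 of the listed groups are pairwise disjoint, so 3 is the maximum.

3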